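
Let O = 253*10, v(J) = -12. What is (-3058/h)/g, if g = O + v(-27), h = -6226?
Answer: 139/712594 ≈ 0.00019506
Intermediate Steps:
O = 2530
g = 2518 (g = 2530 - 12 = 2518)
(-3058/h)/g = -3058/(-6226)/2518 = -3058*(-1/6226)*(1/2518) = (139/283)*(1/2518) = 139/712594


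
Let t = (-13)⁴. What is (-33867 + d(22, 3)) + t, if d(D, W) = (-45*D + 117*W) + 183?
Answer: -5762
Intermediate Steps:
d(D, W) = 183 - 45*D + 117*W
t = 28561
(-33867 + d(22, 3)) + t = (-33867 + (183 - 45*22 + 117*3)) + 28561 = (-33867 + (183 - 990 + 351)) + 28561 = (-33867 - 456) + 28561 = -34323 + 28561 = -5762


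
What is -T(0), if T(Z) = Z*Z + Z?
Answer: 0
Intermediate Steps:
T(Z) = Z + Z² (T(Z) = Z² + Z = Z + Z²)
-T(0) = -0*(1 + 0) = -0 = -1*0 = 0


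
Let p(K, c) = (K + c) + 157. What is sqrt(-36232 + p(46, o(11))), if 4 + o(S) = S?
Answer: I*sqrt(36022) ≈ 189.79*I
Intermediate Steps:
o(S) = -4 + S
p(K, c) = 157 + K + c
sqrt(-36232 + p(46, o(11))) = sqrt(-36232 + (157 + 46 + (-4 + 11))) = sqrt(-36232 + (157 + 46 + 7)) = sqrt(-36232 + 210) = sqrt(-36022) = I*sqrt(36022)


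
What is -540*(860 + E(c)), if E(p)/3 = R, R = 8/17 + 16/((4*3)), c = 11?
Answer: -7944480/17 ≈ -4.6732e+5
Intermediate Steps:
R = 92/51 (R = 8*(1/17) + 16/12 = 8/17 + 16*(1/12) = 8/17 + 4/3 = 92/51 ≈ 1.8039)
E(p) = 92/17 (E(p) = 3*(92/51) = 92/17)
-540*(860 + E(c)) = -540*(860 + 92/17) = -540*14712/17 = -7944480/17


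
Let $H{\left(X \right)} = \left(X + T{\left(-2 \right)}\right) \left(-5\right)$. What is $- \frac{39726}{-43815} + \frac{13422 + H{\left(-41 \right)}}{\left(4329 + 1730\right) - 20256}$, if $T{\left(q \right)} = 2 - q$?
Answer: $- \frac{10733561}{207347185} \approx -0.051766$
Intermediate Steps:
$H{\left(X \right)} = -20 - 5 X$ ($H{\left(X \right)} = \left(X + \left(2 - -2\right)\right) \left(-5\right) = \left(X + \left(2 + 2\right)\right) \left(-5\right) = \left(X + 4\right) \left(-5\right) = \left(4 + X\right) \left(-5\right) = -20 - 5 X$)
$- \frac{39726}{-43815} + \frac{13422 + H{\left(-41 \right)}}{\left(4329 + 1730\right) - 20256} = - \frac{39726}{-43815} + \frac{13422 - -185}{\left(4329 + 1730\right) - 20256} = \left(-39726\right) \left(- \frac{1}{43815}\right) + \frac{13422 + \left(-20 + 205\right)}{6059 - 20256} = \frac{13242}{14605} + \frac{13422 + 185}{-14197} = \frac{13242}{14605} + 13607 \left(- \frac{1}{14197}\right) = \frac{13242}{14605} - \frac{13607}{14197} = - \frac{10733561}{207347185}$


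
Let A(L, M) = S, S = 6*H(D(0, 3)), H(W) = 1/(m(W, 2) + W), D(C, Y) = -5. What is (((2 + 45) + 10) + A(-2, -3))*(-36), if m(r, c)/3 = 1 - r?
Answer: -26892/13 ≈ -2068.6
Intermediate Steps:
m(r, c) = 3 - 3*r (m(r, c) = 3*(1 - r) = 3 - 3*r)
H(W) = 1/(3 - 2*W) (H(W) = 1/((3 - 3*W) + W) = 1/(3 - 2*W))
S = 6/13 (S = 6*(-1/(-3 + 2*(-5))) = 6*(-1/(-3 - 10)) = 6*(-1/(-13)) = 6*(-1*(-1/13)) = 6*(1/13) = 6/13 ≈ 0.46154)
A(L, M) = 6/13
(((2 + 45) + 10) + A(-2, -3))*(-36) = (((2 + 45) + 10) + 6/13)*(-36) = ((47 + 10) + 6/13)*(-36) = (57 + 6/13)*(-36) = (747/13)*(-36) = -26892/13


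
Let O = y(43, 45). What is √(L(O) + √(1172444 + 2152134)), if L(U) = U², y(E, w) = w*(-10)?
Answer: √(202500 + √3324578) ≈ 452.02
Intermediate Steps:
y(E, w) = -10*w
O = -450 (O = -10*45 = -450)
√(L(O) + √(1172444 + 2152134)) = √((-450)² + √(1172444 + 2152134)) = √(202500 + √3324578)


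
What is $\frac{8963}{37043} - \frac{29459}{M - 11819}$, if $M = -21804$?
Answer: $\frac{1392612686}{1245496789} \approx 1.1181$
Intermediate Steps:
$\frac{8963}{37043} - \frac{29459}{M - 11819} = \frac{8963}{37043} - \frac{29459}{-21804 - 11819} = 8963 \cdot \frac{1}{37043} - \frac{29459}{-21804 - 11819} = \frac{8963}{37043} - \frac{29459}{-33623} = \frac{8963}{37043} - - \frac{29459}{33623} = \frac{8963}{37043} + \frac{29459}{33623} = \frac{1392612686}{1245496789}$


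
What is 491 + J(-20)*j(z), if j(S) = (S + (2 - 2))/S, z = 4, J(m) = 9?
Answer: 500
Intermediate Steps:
j(S) = 1 (j(S) = (S + 0)/S = S/S = 1)
491 + J(-20)*j(z) = 491 + 9*1 = 491 + 9 = 500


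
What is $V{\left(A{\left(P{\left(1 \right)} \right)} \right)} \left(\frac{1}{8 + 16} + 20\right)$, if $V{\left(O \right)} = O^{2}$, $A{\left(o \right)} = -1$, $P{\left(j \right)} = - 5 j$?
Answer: $\frac{481}{24} \approx 20.042$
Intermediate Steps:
$V{\left(A{\left(P{\left(1 \right)} \right)} \right)} \left(\frac{1}{8 + 16} + 20\right) = \left(-1\right)^{2} \left(\frac{1}{8 + 16} + 20\right) = 1 \left(\frac{1}{24} + 20\right) = 1 \cdot \frac{481}{24} = \frac{481}{24}$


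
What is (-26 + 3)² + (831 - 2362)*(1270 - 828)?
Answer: -676173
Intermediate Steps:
(-26 + 3)² + (831 - 2362)*(1270 - 828) = (-23)² - 1531*442 = 529 - 676702 = -676173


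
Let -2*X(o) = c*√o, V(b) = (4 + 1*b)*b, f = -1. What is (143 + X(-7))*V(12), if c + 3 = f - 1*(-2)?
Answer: 27456 + 192*I*√7 ≈ 27456.0 + 507.98*I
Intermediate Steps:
c = -2 (c = -3 + (-1 - 1*(-2)) = -3 + (-1 + 2) = -3 + 1 = -2)
V(b) = b*(4 + b) (V(b) = (4 + b)*b = b*(4 + b))
X(o) = √o (X(o) = -(-1)*√o = √o)
(143 + X(-7))*V(12) = (143 + √(-7))*(12*(4 + 12)) = (143 + I*√7)*(12*16) = (143 + I*√7)*192 = 27456 + 192*I*√7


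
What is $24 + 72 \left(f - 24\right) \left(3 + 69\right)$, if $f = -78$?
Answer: $-528744$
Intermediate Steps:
$24 + 72 \left(f - 24\right) \left(3 + 69\right) = 24 + 72 \left(-78 - 24\right) \left(3 + 69\right) = 24 + 72 \left(\left(-102\right) 72\right) = 24 + 72 \left(-7344\right) = 24 - 528768 = -528744$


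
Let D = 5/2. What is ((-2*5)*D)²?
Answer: 625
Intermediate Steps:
D = 5/2 (D = 5*(½) = 5/2 ≈ 2.5000)
((-2*5)*D)² = (-2*5*(5/2))² = (-10*5/2)² = (-25)² = 625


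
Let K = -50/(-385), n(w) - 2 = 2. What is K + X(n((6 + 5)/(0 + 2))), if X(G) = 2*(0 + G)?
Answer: 626/77 ≈ 8.1299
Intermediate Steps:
n(w) = 4 (n(w) = 2 + 2 = 4)
K = 10/77 (K = -50*(-1/385) = 10/77 ≈ 0.12987)
X(G) = 2*G
K + X(n((6 + 5)/(0 + 2))) = 10/77 + 2*4 = 10/77 + 8 = 626/77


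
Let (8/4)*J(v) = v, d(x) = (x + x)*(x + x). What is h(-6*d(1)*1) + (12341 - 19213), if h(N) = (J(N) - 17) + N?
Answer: -6925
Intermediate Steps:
d(x) = 4*x² (d(x) = (2*x)*(2*x) = 4*x²)
J(v) = v/2
h(N) = -17 + 3*N/2 (h(N) = (N/2 - 17) + N = (-17 + N/2) + N = -17 + 3*N/2)
h(-6*d(1)*1) + (12341 - 19213) = (-17 + 3*(-24*1²*1)/2) + (12341 - 19213) = (-17 + 3*(-24*1)/2) - 6872 = (-17 + (3/2)*(-24)) - 6872 = (-17 - 36) - 6872 = -53 - 6872 = -6925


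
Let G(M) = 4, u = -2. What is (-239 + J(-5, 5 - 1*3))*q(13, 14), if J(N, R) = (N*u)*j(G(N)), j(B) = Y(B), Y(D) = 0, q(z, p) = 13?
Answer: -3107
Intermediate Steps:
j(B) = 0
J(N, R) = 0 (J(N, R) = (N*(-2))*0 = -2*N*0 = 0)
(-239 + J(-5, 5 - 1*3))*q(13, 14) = (-239 + 0)*13 = -239*13 = -3107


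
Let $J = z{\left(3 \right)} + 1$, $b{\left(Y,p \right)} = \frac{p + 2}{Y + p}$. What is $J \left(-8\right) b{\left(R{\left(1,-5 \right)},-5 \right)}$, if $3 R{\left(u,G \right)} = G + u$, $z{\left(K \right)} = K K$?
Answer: $- \frac{720}{19} \approx -37.895$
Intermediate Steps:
$z{\left(K \right)} = K^{2}$
$R{\left(u,G \right)} = \frac{G}{3} + \frac{u}{3}$ ($R{\left(u,G \right)} = \frac{G + u}{3} = \frac{G}{3} + \frac{u}{3}$)
$b{\left(Y,p \right)} = \frac{2 + p}{Y + p}$
$J = 10$ ($J = 3^{2} + 1 = 9 + 1 = 10$)
$J \left(-8\right) b{\left(R{\left(1,-5 \right)},-5 \right)} = 10 \left(-8\right) \frac{2 - 5}{\left(\frac{1}{3} \left(-5\right) + \frac{1}{3} \cdot 1\right) - 5} = - 80 \frac{1}{\left(- \frac{5}{3} + \frac{1}{3}\right) - 5} \left(-3\right) = - 80 \frac{1}{- \frac{4}{3} - 5} \left(-3\right) = - 80 \frac{1}{- \frac{19}{3}} \left(-3\right) = - 80 \left(\left(- \frac{3}{19}\right) \left(-3\right)\right) = \left(-80\right) \frac{9}{19} = - \frac{720}{19}$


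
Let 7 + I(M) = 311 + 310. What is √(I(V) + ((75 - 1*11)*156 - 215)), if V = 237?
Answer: √10383 ≈ 101.90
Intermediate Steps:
I(M) = 614 (I(M) = -7 + (311 + 310) = -7 + 621 = 614)
√(I(V) + ((75 - 1*11)*156 - 215)) = √(614 + ((75 - 1*11)*156 - 215)) = √(614 + ((75 - 11)*156 - 215)) = √(614 + (64*156 - 215)) = √(614 + (9984 - 215)) = √(614 + 9769) = √10383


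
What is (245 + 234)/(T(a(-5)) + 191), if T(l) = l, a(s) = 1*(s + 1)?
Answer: 479/187 ≈ 2.5615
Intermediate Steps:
a(s) = 1 + s (a(s) = 1*(1 + s) = 1 + s)
(245 + 234)/(T(a(-5)) + 191) = (245 + 234)/((1 - 5) + 191) = 479/(-4 + 191) = 479/187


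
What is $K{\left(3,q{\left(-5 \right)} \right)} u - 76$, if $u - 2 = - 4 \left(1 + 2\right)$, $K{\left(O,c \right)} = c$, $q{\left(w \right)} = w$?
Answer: $-26$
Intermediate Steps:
$u = -10$ ($u = 2 - 4 \left(1 + 2\right) = 2 - 12 = -10$)
$K{\left(3,q{\left(-5 \right)} \right)} u - 76 = \left(-5\right) \left(-10\right) - 76 = 50 - 76 = -26$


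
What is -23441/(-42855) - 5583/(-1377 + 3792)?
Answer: -2435326/1379931 ≈ -1.7648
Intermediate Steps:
-23441/(-42855) - 5583/(-1377 + 3792) = -23441*(-1/42855) - 5583/2415 = 23441/42855 - 5583*1/2415 = 23441/42855 - 1861/805 = -2435326/1379931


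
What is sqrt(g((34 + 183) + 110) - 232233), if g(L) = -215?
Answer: 32*I*sqrt(227) ≈ 482.13*I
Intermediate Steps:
sqrt(g((34 + 183) + 110) - 232233) = sqrt(-215 - 232233) = sqrt(-232448) = 32*I*sqrt(227)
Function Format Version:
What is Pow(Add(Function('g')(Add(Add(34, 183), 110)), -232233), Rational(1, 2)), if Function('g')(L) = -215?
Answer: Mul(32, I, Pow(227, Rational(1, 2))) ≈ Mul(482.13, I)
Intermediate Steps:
Pow(Add(Function('g')(Add(Add(34, 183), 110)), -232233), Rational(1, 2)) = Pow(Add(-215, -232233), Rational(1, 2)) = Pow(-232448, Rational(1, 2)) = Mul(32, I, Pow(227, Rational(1, 2)))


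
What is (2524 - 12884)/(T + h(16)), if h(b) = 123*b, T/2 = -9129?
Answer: 1036/1629 ≈ 0.63597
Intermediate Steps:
T = -18258 (T = 2*(-9129) = -18258)
(2524 - 12884)/(T + h(16)) = (2524 - 12884)/(-18258 + 123*16) = -10360/(-18258 + 1968) = -10360/(-16290) = -10360*(-1/16290) = 1036/1629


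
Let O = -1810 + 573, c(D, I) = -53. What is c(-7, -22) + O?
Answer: -1290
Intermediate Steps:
O = -1237
c(-7, -22) + O = -53 - 1237 = -1290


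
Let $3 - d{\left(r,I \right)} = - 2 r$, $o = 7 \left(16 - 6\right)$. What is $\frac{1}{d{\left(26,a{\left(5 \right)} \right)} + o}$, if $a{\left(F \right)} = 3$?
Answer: $\frac{1}{125} \approx 0.008$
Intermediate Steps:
$o = 70$ ($o = 7 \cdot 10 = 70$)
$d{\left(r,I \right)} = 3 + 2 r$ ($d{\left(r,I \right)} = 3 - - 2 r = 3 + 2 r$)
$\frac{1}{d{\left(26,a{\left(5 \right)} \right)} + o} = \frac{1}{\left(3 + 2 \cdot 26\right) + 70} = \frac{1}{\left(3 + 52\right) + 70} = \frac{1}{55 + 70} = \frac{1}{125}$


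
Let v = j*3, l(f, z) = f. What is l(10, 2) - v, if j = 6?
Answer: -8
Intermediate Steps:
v = 18 (v = 6*3 = 18)
l(10, 2) - v = 10 - 1*18 = 10 - 18 = -8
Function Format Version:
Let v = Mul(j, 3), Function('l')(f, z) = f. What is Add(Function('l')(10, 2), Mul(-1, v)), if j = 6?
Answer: -8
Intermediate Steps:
v = 18 (v = Mul(6, 3) = 18)
Add(Function('l')(10, 2), Mul(-1, v)) = Add(10, Mul(-1, 18)) = Add(10, -18) = -8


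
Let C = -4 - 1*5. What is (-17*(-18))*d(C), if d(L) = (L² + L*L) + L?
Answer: 46818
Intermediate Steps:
C = -9 (C = -4 - 5 = -9)
d(L) = L + 2*L² (d(L) = (L² + L²) + L = 2*L² + L = L + 2*L²)
(-17*(-18))*d(C) = (-17*(-18))*(-9*(1 + 2*(-9))) = 306*(-9*(1 - 18)) = 306*(-9*(-17)) = 306*153 = 46818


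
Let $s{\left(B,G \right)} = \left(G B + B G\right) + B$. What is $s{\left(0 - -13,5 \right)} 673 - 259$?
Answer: $95980$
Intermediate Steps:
$s{\left(B,G \right)} = B + 2 B G$ ($s{\left(B,G \right)} = \left(B G + B G\right) + B = 2 B G + B = B + 2 B G$)
$s{\left(0 - -13,5 \right)} 673 - 259 = \left(0 - -13\right) \left(1 + 2 \cdot 5\right) 673 - 259 = \left(0 + 13\right) \left(1 + 10\right) 673 - 259 = 13 \cdot 11 \cdot 673 - 259 = 143 \cdot 673 - 259 = 96239 - 259 = 95980$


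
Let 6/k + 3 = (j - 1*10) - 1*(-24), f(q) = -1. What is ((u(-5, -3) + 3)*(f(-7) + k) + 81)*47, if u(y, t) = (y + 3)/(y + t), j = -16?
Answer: 69419/20 ≈ 3470.9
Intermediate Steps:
k = -6/5 (k = 6/(-3 + ((-16 - 1*10) - 1*(-24))) = 6/(-3 + ((-16 - 10) + 24)) = 6/(-3 + (-26 + 24)) = 6/(-3 - 2) = 6/(-5) = 6*(-1/5) = -6/5 ≈ -1.2000)
u(y, t) = (3 + y)/(t + y)
((u(-5, -3) + 3)*(f(-7) + k) + 81)*47 = (((3 - 5)/(-3 - 5) + 3)*(-1 - 6/5) + 81)*47 = ((-2/(-8) + 3)*(-11/5) + 81)*47 = ((-1/8*(-2) + 3)*(-11/5) + 81)*47 = ((1/4 + 3)*(-11/5) + 81)*47 = ((13/4)*(-11/5) + 81)*47 = (-143/20 + 81)*47 = (1477/20)*47 = 69419/20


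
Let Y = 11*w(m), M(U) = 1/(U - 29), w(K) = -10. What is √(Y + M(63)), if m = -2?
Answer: I*√127126/34 ≈ 10.487*I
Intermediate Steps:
M(U) = 1/(-29 + U)
Y = -110 (Y = 11*(-10) = -110)
√(Y + M(63)) = √(-110 + 1/(-29 + 63)) = √(-110 + 1/34) = √(-3739/34) = I*√127126/34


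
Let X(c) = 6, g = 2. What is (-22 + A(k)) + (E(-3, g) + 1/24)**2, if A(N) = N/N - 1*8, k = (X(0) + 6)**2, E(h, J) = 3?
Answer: -11375/576 ≈ -19.748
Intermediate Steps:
k = 144 (k = (6 + 6)**2 = 12**2 = 144)
A(N) = -7 (A(N) = 1 - 8 = -7)
(-22 + A(k)) + (E(-3, g) + 1/24)**2 = (-22 - 7) + (3 + 1/24)**2 = -29 + (3 + 1/24)**2 = -29 + (73/24)**2 = -29 + 5329/576 = -11375/576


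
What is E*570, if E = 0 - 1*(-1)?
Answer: 570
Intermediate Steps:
E = 1 (E = 0 + 1 = 1)
E*570 = 1*570 = 570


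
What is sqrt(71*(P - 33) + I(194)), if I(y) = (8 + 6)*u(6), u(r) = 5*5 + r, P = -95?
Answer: I*sqrt(8654) ≈ 93.027*I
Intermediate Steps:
u(r) = 25 + r
I(y) = 434 (I(y) = (8 + 6)*(25 + 6) = 14*31 = 434)
sqrt(71*(P - 33) + I(194)) = sqrt(71*(-95 - 33) + 434) = sqrt(71*(-128) + 434) = sqrt(-9088 + 434) = sqrt(-8654) = I*sqrt(8654)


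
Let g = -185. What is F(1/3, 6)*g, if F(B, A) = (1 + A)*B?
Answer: -1295/3 ≈ -431.67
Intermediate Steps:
F(B, A) = B*(1 + A)
F(1/3, 6)*g = ((1 + 6)/3)*(-185) = ((1/3)*7)*(-185) = (7/3)*(-185) = -1295/3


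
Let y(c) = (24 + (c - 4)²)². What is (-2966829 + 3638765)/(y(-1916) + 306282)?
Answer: 335968/6794861107029 ≈ 4.9444e-8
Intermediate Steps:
y(c) = (24 + (-4 + c)²)²
(-2966829 + 3638765)/(y(-1916) + 306282) = (-2966829 + 3638765)/((24 + (-4 - 1916)²)² + 306282) = 671936/((24 + (-1920)²)² + 306282) = 671936/((24 + 3686400)² + 306282) = 671936/(3686424² + 306282) = 671936/(13589721907776 + 306282) = 671936/13589722214058 = 671936*(1/13589722214058) = 335968/6794861107029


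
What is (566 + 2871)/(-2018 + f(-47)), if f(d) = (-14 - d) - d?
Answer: -3437/1938 ≈ -1.7735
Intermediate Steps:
f(d) = -14 - 2*d
(566 + 2871)/(-2018 + f(-47)) = (566 + 2871)/(-2018 + (-14 - 2*(-47))) = 3437/(-2018 + (-14 + 94)) = 3437/(-2018 + 80) = 3437/(-1938) = 3437*(-1/1938) = -3437/1938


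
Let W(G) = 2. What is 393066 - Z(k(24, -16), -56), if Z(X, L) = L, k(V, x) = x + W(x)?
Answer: 393122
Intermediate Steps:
k(V, x) = 2 + x (k(V, x) = x + 2 = 2 + x)
393066 - Z(k(24, -16), -56) = 393066 - 1*(-56) = 393066 + 56 = 393122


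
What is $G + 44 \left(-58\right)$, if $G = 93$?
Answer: $-2459$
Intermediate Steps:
$G + 44 \left(-58\right) = 93 + 44 \left(-58\right) = 93 - 2552 = -2459$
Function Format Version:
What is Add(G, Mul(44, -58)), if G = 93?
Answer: -2459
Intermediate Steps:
Add(G, Mul(44, -58)) = Add(93, Mul(44, -58)) = Add(93, -2552) = -2459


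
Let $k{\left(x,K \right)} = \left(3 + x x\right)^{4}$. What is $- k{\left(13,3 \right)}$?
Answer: $-875213056$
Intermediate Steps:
$k{\left(x,K \right)} = \left(3 + x^{2}\right)^{4}$
$- k{\left(13,3 \right)} = - \left(3 + 13^{2}\right)^{4} = - \left(3 + 169\right)^{4} = - 172^{4} = \left(-1\right) 875213056 = -875213056$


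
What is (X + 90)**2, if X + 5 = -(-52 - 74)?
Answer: 44521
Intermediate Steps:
X = 121 (X = -5 - (-52 - 74) = -5 - 1*(-126) = -5 + 126 = 121)
(X + 90)**2 = (121 + 90)**2 = 211**2 = 44521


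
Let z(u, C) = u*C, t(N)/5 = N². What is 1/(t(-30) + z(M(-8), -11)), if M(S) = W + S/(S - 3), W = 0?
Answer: 1/4492 ≈ 0.00022262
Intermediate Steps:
t(N) = 5*N²
M(S) = S/(-3 + S) (M(S) = 0 + S/(S - 3) = 0 + S/(-3 + S) = S/(-3 + S))
z(u, C) = C*u
1/(t(-30) + z(M(-8), -11)) = 1/(5*(-30)² - (-88)/(-3 - 8)) = 1/(5*900 - (-88)/(-11)) = 1/(4500 - (-88)*(-1)/11) = 1/(4500 - 11*8/11) = 1/(4500 - 8) = 1/4492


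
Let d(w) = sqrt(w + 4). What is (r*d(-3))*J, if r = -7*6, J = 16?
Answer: -672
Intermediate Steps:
d(w) = sqrt(4 + w)
r = -42
(r*d(-3))*J = -42*sqrt(4 - 3)*16 = -42*sqrt(1)*16 = -42*1*16 = -42*16 = -672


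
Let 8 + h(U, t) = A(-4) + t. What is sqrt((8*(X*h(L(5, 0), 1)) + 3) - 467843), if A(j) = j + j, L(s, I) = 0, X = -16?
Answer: 32*I*sqrt(455) ≈ 682.58*I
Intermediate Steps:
A(j) = 2*j
h(U, t) = -16 + t (h(U, t) = -8 + (2*(-4) + t) = -8 + (-8 + t) = -16 + t)
sqrt((8*(X*h(L(5, 0), 1)) + 3) - 467843) = sqrt((8*(-16*(-16 + 1)) + 3) - 467843) = sqrt((8*(-16*(-15)) + 3) - 467843) = sqrt((8*240 + 3) - 467843) = sqrt((1920 + 3) - 467843) = sqrt(1923 - 467843) = sqrt(-465920) = 32*I*sqrt(455)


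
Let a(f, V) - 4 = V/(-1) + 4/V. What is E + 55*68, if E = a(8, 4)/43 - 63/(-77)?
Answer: 1769418/473 ≈ 3740.8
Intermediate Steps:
a(f, V) = 4 - V + 4/V (a(f, V) = 4 + (V/(-1) + 4/V) = 4 + (V*(-1) + 4/V) = 4 + (-V + 4/V) = 4 - V + 4/V)
E = 398/473 (E = (4 - 1*4 + 4/4)/43 - 63/(-77) = (4 - 4 + 4*(¼))*(1/43) - 63*(-1/77) = (4 - 4 + 1)*(1/43) + 9/11 = 1*(1/43) + 9/11 = 1/43 + 9/11 = 398/473 ≈ 0.84144)
E + 55*68 = 398/473 + 55*68 = 398/473 + 3740 = 1769418/473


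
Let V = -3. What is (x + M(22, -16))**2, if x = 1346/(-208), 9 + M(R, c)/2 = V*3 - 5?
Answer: 29778849/10816 ≈ 2753.2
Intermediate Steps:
M(R, c) = -46 (M(R, c) = -18 + 2*(-3*3 - 5) = -18 + 2*(-9 - 5) = -18 + 2*(-14) = -18 - 28 = -46)
x = -673/104 (x = 1346*(-1/208) = -673/104 ≈ -6.4712)
(x + M(22, -16))**2 = (-673/104 - 46)**2 = (-5457/104)**2 = 29778849/10816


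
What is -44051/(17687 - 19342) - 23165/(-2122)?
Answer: 131814297/3511910 ≈ 37.534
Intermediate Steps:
-44051/(17687 - 19342) - 23165/(-2122) = -44051/(-1655) - 23165*(-1/2122) = -44051*(-1/1655) + 23165/2122 = 44051/1655 + 23165/2122 = 131814297/3511910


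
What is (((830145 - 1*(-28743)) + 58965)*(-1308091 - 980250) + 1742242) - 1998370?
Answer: -2100360908001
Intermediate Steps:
(((830145 - 1*(-28743)) + 58965)*(-1308091 - 980250) + 1742242) - 1998370 = (((830145 + 28743) + 58965)*(-2288341) + 1742242) - 1998370 = ((858888 + 58965)*(-2288341) + 1742242) - 1998370 = (917853*(-2288341) + 1742242) - 1998370 = (-2100360651873 + 1742242) - 1998370 = -2100358909631 - 1998370 = -2100360908001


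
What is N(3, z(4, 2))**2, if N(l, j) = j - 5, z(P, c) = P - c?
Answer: 9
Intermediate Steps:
N(l, j) = -5 + j
N(3, z(4, 2))**2 = (-5 + (4 - 1*2))**2 = (-5 + (4 - 2))**2 = (-5 + 2)**2 = (-3)**2 = 9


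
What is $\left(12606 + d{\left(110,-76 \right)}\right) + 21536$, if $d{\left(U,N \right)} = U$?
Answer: $34252$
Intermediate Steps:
$\left(12606 + d{\left(110,-76 \right)}\right) + 21536 = \left(12606 + 110\right) + 21536 = 12716 + 21536 = 34252$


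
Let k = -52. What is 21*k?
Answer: -1092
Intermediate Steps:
21*k = 21*(-52) = -1092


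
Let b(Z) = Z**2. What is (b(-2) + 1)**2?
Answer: 25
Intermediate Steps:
(b(-2) + 1)**2 = ((-2)**2 + 1)**2 = (4 + 1)**2 = 5**2 = 25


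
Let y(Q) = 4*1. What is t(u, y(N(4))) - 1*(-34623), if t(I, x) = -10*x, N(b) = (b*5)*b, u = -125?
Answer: 34583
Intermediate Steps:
N(b) = 5*b² (N(b) = (5*b)*b = 5*b²)
y(Q) = 4
t(u, y(N(4))) - 1*(-34623) = -10*4 - 1*(-34623) = -40 + 34623 = 34583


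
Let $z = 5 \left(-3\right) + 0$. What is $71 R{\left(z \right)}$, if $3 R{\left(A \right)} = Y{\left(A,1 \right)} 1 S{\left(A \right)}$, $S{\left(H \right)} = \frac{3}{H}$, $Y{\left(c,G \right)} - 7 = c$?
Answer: $\frac{568}{15} \approx 37.867$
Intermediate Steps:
$Y{\left(c,G \right)} = 7 + c$
$z = -15$ ($z = -15 + 0 = -15$)
$R{\left(A \right)} = \frac{7 + A}{A}$ ($R{\left(A \right)} = \frac{\left(7 + A\right) 1 \frac{3}{A}}{3} = \frac{\left(7 + A\right) \frac{3}{A}}{3} = \frac{3 \frac{1}{A} \left(7 + A\right)}{3} = \frac{7 + A}{A}$)
$71 R{\left(z \right)} = 71 \frac{7 - 15}{-15} = 71 \left(\left(- \frac{1}{15}\right) \left(-8\right)\right) = 71 \cdot \frac{8}{15} = \frac{568}{15}$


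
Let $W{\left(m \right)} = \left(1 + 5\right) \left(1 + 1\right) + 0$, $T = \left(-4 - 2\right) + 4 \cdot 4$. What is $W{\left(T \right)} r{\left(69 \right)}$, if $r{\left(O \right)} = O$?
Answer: $828$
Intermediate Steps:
$T = 10$ ($T = \left(-4 - 2\right) + 16 = -6 + 16 = 10$)
$W{\left(m \right)} = 12$ ($W{\left(m \right)} = 6 \cdot 2 + 0 = 12 + 0 = 12$)
$W{\left(T \right)} r{\left(69 \right)} = 12 \cdot 69 = 828$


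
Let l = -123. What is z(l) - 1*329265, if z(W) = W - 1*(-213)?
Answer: -329175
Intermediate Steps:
z(W) = 213 + W (z(W) = W + 213 = 213 + W)
z(l) - 1*329265 = (213 - 123) - 1*329265 = 90 - 329265 = -329175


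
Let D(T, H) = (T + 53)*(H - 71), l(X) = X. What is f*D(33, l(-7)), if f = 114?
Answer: -764712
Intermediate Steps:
D(T, H) = (-71 + H)*(53 + T) (D(T, H) = (53 + T)*(-71 + H) = (-71 + H)*(53 + T))
f*D(33, l(-7)) = 114*(-3763 - 71*33 + 53*(-7) - 7*33) = 114*(-3763 - 2343 - 371 - 231) = 114*(-6708) = -764712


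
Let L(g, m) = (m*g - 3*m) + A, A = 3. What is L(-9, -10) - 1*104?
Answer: 19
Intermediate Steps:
L(g, m) = 3 - 3*m + g*m (L(g, m) = (m*g - 3*m) + 3 = (g*m - 3*m) + 3 = (-3*m + g*m) + 3 = 3 - 3*m + g*m)
L(-9, -10) - 1*104 = (3 - 3*(-10) - 9*(-10)) - 1*104 = (3 + 30 + 90) - 104 = 123 - 104 = 19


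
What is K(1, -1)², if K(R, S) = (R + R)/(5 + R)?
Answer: ⅑ ≈ 0.11111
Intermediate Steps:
K(R, S) = 2*R/(5 + R) (K(R, S) = (2*R)/(5 + R) = 2*R/(5 + R))
K(1, -1)² = (2*1/(5 + 1))² = (2*1/6)² = (2*1*(⅙))² = (⅓)² = ⅑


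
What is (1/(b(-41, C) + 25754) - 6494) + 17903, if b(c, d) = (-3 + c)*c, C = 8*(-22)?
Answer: 314409223/27558 ≈ 11409.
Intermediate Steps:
C = -176
b(c, d) = c*(-3 + c)
(1/(b(-41, C) + 25754) - 6494) + 17903 = (1/(-41*(-3 - 41) + 25754) - 6494) + 17903 = (1/(-41*(-44) + 25754) - 6494) + 17903 = (1/(1804 + 25754) - 6494) + 17903 = (1/27558 - 6494) + 17903 = -178961651/27558 + 17903 = 314409223/27558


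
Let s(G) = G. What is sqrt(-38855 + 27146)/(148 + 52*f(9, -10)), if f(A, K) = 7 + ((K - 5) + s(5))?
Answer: -3*I*sqrt(1301)/8 ≈ -13.526*I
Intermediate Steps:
f(A, K) = 7 + K (f(A, K) = 7 + ((K - 5) + 5) = 7 + ((-5 + K) + 5) = 7 + K)
sqrt(-38855 + 27146)/(148 + 52*f(9, -10)) = sqrt(-38855 + 27146)/(148 + 52*(7 - 10)) = sqrt(-11709)/(148 + 52*(-3)) = (3*I*sqrt(1301))/(148 - 156) = (3*I*sqrt(1301))/(-8) = (3*I*sqrt(1301))*(-1/8) = -3*I*sqrt(1301)/8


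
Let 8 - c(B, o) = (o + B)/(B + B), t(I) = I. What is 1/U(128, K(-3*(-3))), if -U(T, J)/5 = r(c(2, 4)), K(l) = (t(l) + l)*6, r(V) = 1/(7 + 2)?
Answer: -9/5 ≈ -1.8000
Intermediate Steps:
c(B, o) = 8 - (B + o)/(2*B) (c(B, o) = 8 - (o + B)/(B + B) = 8 - (B + o)/(2*B))
r(V) = 1/9
K(l) = 12*l (K(l) = (l + l)*6 = (2*l)*6 = 12*l)
U(T, J) = -5/9 (U(T, J) = -5*1/9 = -5/9)
1/U(128, K(-3*(-3))) = 1/(-5/9) = -9/5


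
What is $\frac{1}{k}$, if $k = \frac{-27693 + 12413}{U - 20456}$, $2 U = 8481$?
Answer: $\frac{32431}{30560} \approx 1.0612$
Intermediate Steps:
$U = \frac{8481}{2}$ ($U = \frac{1}{2} \cdot 8481 = \frac{8481}{2} \approx 4240.5$)
$k = \frac{30560}{32431}$ ($k = \frac{-27693 + 12413}{\frac{8481}{2} - 20456} = - \frac{15280}{- \frac{32431}{2}} = \left(-15280\right) \left(- \frac{2}{32431}\right) = \frac{30560}{32431} \approx 0.94231$)
$\frac{1}{k} = \frac{1}{\frac{30560}{32431}} = \frac{32431}{30560}$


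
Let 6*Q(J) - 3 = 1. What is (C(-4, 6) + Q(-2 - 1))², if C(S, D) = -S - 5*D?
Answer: 5776/9 ≈ 641.78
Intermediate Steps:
Q(J) = ⅔ (Q(J) = ½ + (⅙)*1 = ½ + ⅙ = ⅔)
(C(-4, 6) + Q(-2 - 1))² = ((-1*(-4) - 5*6) + ⅔)² = ((4 - 30) + ⅔)² = (-26 + ⅔)² = (-76/3)² = 5776/9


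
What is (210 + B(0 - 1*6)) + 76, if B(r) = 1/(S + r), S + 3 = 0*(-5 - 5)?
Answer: 2573/9 ≈ 285.89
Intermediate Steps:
S = -3 (S = -3 + 0*(-5 - 5) = -3 + 0*(-10) = -3 + 0 = -3)
B(r) = 1/(-3 + r)
(210 + B(0 - 1*6)) + 76 = (210 + 1/(-3 + (0 - 1*6))) + 76 = (210 + 1/(-3 + (0 - 6))) + 76 = (210 + 1/(-3 - 6)) + 76 = (210 + 1/(-9)) + 76 = (210 - ⅑) + 76 = 1889/9 + 76 = 2573/9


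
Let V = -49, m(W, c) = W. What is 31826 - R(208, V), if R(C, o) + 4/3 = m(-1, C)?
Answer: 95485/3 ≈ 31828.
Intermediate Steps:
R(C, o) = -7/3 (R(C, o) = -4/3 - 1 = -7/3)
31826 - R(208, V) = 31826 - 1*(-7/3) = 31826 + 7/3 = 95485/3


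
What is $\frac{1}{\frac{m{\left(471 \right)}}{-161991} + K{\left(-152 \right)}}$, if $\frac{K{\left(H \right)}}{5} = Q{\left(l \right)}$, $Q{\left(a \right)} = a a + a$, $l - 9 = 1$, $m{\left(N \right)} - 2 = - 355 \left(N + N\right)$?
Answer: $\frac{161991}{89429458} \approx 0.0018114$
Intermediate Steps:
$m{\left(N \right)} = 2 - 710 N$ ($m{\left(N \right)} = 2 - 355 \left(N + N\right) = 2 - 355 \cdot 2 N = 2 - 710 N$)
$l = 10$ ($l = 9 + 1 = 10$)
$Q{\left(a \right)} = a + a^{2}$ ($Q{\left(a \right)} = a^{2} + a = a + a^{2}$)
$K{\left(H \right)} = 550$ ($K{\left(H \right)} = 5 \cdot 10 \left(1 + 10\right) = 5 \cdot 10 \cdot 11 = 5 \cdot 110 = 550$)
$\frac{1}{\frac{m{\left(471 \right)}}{-161991} + K{\left(-152 \right)}} = \frac{1}{\frac{2 - 334410}{-161991} + 550} = \frac{1}{\left(2 - 334410\right) \left(- \frac{1}{161991}\right) + 550} = \frac{1}{\left(-334408\right) \left(- \frac{1}{161991}\right) + 550} = \frac{1}{\frac{334408}{161991} + 550} = \frac{1}{\frac{89429458}{161991}} = \frac{161991}{89429458}$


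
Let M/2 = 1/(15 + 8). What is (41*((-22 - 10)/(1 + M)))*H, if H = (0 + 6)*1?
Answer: -181056/25 ≈ -7242.2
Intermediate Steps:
M = 2/23 (M = 2/(15 + 8) = 2/23 ≈ 0.086957)
H = 6 (H = 6*1 = 6)
(41*((-22 - 10)/(1 + M)))*H = (41*((-22 - 10)/(1 + 2/23)))*6 = (41*(-32/25/23))*6 = (41*(-32*23/25))*6 = (41*(-736/25))*6 = -30176/25*6 = -181056/25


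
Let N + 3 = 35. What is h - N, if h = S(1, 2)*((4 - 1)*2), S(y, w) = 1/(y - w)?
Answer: -38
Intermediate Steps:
N = 32 (N = -3 + 35 = 32)
h = -6 (h = ((4 - 1)*2)/(1 - 1*2) = (3*2)/(1 - 2) = 6/(-1) = -1*6 = -6)
h - N = -6 - 1*32 = -6 - 32 = -38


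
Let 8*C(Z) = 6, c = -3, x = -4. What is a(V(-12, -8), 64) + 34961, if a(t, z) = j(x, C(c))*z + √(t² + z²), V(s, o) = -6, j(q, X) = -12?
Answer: 34193 + 2*√1033 ≈ 34257.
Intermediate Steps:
C(Z) = ¾ (C(Z) = (⅛)*6 = ¾)
a(t, z) = √(t² + z²) - 12*z (a(t, z) = -12*z + √(t² + z²) = √(t² + z²) - 12*z)
a(V(-12, -8), 64) + 34961 = (√((-6)² + 64²) - 12*64) + 34961 = (√(36 + 4096) - 768) + 34961 = (√4132 - 768) + 34961 = (2*√1033 - 768) + 34961 = (-768 + 2*√1033) + 34961 = 34193 + 2*√1033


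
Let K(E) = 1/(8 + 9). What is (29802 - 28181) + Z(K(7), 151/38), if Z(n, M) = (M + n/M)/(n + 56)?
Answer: 8864526055/5468314 ≈ 1621.1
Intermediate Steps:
K(E) = 1/17
Z(n, M) = (M + n/M)/(56 + n)
(29802 - 28181) + Z(K(7), 151/38) = (29802 - 28181) + (1/17 + (151/38)**2)/(((151/38))*(56 + 1/17)) = 1621 + (1/17 + (151*(1/38))**2)/(((151*(1/38)))*(953/17)) = 1621 + (17/953)*(1/17 + (151/38)**2)/(151/38) = 1621 + (38/151)*(17/953)*(1/17 + 22801/1444) = 1621 + (38/151)*(17/953)*(389061/24548) = 1621 + 389061/5468314 = 8864526055/5468314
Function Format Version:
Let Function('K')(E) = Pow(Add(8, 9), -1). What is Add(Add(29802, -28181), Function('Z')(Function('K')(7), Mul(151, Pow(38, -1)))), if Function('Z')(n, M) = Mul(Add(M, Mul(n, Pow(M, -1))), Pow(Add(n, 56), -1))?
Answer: Rational(8864526055, 5468314) ≈ 1621.1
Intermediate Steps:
Function('K')(E) = Rational(1, 17) (Function('K')(E) = Pow(17, -1) = Rational(1, 17))
Function('Z')(n, M) = Mul(Pow(Add(56, n), -1), Add(M, Mul(n, Pow(M, -1)))) (Function('Z')(n, M) = Mul(Add(M, Mul(n, Pow(M, -1))), Pow(Add(56, n), -1)) = Mul(Pow(Add(56, n), -1), Add(M, Mul(n, Pow(M, -1)))))
Add(Add(29802, -28181), Function('Z')(Function('K')(7), Mul(151, Pow(38, -1)))) = Add(Add(29802, -28181), Mul(Pow(Mul(151, Pow(38, -1)), -1), Pow(Add(56, Rational(1, 17)), -1), Add(Rational(1, 17), Pow(Mul(151, Pow(38, -1)), 2)))) = Add(1621, Mul(Pow(Mul(151, Rational(1, 38)), -1), Pow(Rational(953, 17), -1), Add(Rational(1, 17), Pow(Mul(151, Rational(1, 38)), 2)))) = Add(1621, Mul(Pow(Rational(151, 38), -1), Rational(17, 953), Add(Rational(1, 17), Pow(Rational(151, 38), 2)))) = Add(1621, Mul(Rational(38, 151), Rational(17, 953), Add(Rational(1, 17), Rational(22801, 1444)))) = Add(1621, Mul(Rational(38, 151), Rational(17, 953), Rational(389061, 24548))) = Add(1621, Rational(389061, 5468314)) = Rational(8864526055, 5468314)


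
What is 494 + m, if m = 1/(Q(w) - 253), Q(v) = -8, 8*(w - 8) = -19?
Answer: 128933/261 ≈ 494.00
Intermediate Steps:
w = 45/8 (w = 8 + (⅛)*(-19) = 8 - 19/8 = 45/8 ≈ 5.6250)
m = -1/261 (m = 1/(-8 - 253) = 1/(-261) = -1/261 ≈ -0.0038314)
494 + m = 494 - 1/261 = 128933/261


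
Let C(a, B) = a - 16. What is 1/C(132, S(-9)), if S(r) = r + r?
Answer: 1/116 ≈ 0.0086207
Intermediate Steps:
S(r) = 2*r
C(a, B) = -16 + a
1/C(132, S(-9)) = 1/(-16 + 132) = 1/116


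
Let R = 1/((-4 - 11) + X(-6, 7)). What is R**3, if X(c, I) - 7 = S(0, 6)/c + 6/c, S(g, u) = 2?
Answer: -27/21952 ≈ -0.0012300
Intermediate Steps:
X(c, I) = 7 + 8/c (X(c, I) = 7 + (2/c + 6/c) = 7 + 8/c)
R = -3/28 (R = 1/((-4 - 11) + (7 + 8/(-6))) = 1/(-15 + (7 + 8*(-1/6))) = 1/(-15 + (7 - 4/3)) = 1/(-15 + 17/3) = 1/(-28/3) = -3/28 ≈ -0.10714)
R**3 = (-3/28)**3 = -27/21952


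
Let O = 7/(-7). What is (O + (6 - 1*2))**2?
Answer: 9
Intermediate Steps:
O = -1 (O = 7*(-1/7) = -1)
(O + (6 - 1*2))**2 = (-1 + (6 - 1*2))**2 = (-1 + (6 - 2))**2 = (-1 + 4)**2 = 3**2 = 9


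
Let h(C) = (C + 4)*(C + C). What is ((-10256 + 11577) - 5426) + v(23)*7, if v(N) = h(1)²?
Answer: -3405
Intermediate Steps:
h(C) = 2*C*(4 + C) (h(C) = (4 + C)*(2*C) = 2*C*(4 + C))
v(N) = 100 (v(N) = (2*1*(4 + 1))² = (2*1*5)² = 10² = 100)
((-10256 + 11577) - 5426) + v(23)*7 = ((-10256 + 11577) - 5426) + 100*7 = (1321 - 5426) + 700 = -4105 + 700 = -3405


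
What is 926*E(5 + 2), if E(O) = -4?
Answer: -3704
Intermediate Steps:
926*E(5 + 2) = 926*(-4) = -3704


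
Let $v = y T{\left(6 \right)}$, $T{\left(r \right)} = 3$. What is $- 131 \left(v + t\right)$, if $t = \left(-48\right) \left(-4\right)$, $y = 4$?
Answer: $-26724$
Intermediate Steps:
$v = 12$ ($v = 4 \cdot 3 = 12$)
$t = 192$
$- 131 \left(v + t\right) = - 131 \left(12 + 192\right) = \left(-131\right) 204 = -26724$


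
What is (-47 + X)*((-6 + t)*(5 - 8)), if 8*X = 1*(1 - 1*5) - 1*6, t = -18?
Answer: -3474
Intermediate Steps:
X = -5/4 (X = (1*(1 - 1*5) - 1*6)/8 = (1*(1 - 5) - 6)/8 = (1*(-4) - 6)/8 = (-4 - 6)/8 = (⅛)*(-10) = -5/4 ≈ -1.2500)
(-47 + X)*((-6 + t)*(5 - 8)) = (-47 - 5/4)*((-6 - 18)*(5 - 8)) = -(-1158)*(-3) = -193/4*72 = -3474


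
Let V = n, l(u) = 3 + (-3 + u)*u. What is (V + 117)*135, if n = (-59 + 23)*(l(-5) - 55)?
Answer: 74115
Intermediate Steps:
l(u) = 3 + u*(-3 + u)
n = 432 (n = (-59 + 23)*((3 + (-5)² - 3*(-5)) - 55) = -36*((3 + 25 + 15) - 55) = -36*(43 - 55) = -36*(-12) = 432)
V = 432
(V + 117)*135 = (432 + 117)*135 = 549*135 = 74115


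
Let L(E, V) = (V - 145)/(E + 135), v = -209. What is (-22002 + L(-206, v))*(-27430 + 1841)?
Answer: 39964593132/71 ≈ 5.6288e+8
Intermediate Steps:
L(E, V) = (-145 + V)/(135 + E)
(-22002 + L(-206, v))*(-27430 + 1841) = (-22002 + (-145 - 209)/(135 - 206))*(-27430 + 1841) = (-22002 - 354/(-71))*(-25589) = (-22002 - 1/71*(-354))*(-25589) = (-22002 + 354/71)*(-25589) = -1561788/71*(-25589) = 39964593132/71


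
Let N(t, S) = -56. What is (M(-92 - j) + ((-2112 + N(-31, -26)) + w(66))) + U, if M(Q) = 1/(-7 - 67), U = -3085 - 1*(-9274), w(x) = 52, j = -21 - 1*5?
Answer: 301401/74 ≈ 4073.0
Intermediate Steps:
j = -26 (j = -21 - 5 = -26)
U = 6189 (U = -3085 + 9274 = 6189)
M(Q) = -1/74 (M(Q) = 1/(-74) = -1/74)
(M(-92 - j) + ((-2112 + N(-31, -26)) + w(66))) + U = (-1/74 + ((-2112 - 56) + 52)) + 6189 = (-1/74 + (-2168 + 52)) + 6189 = (-1/74 - 2116) + 6189 = -156585/74 + 6189 = 301401/74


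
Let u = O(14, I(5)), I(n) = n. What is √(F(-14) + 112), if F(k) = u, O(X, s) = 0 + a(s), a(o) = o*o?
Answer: √137 ≈ 11.705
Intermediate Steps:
a(o) = o²
O(X, s) = s² (O(X, s) = 0 + s² = s²)
u = 25 (u = 5² = 25)
F(k) = 25
√(F(-14) + 112) = √(25 + 112) = √137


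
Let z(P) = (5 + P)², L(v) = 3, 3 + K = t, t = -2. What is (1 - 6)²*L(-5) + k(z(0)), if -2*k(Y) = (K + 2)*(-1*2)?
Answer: 72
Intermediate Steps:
K = -5 (K = -3 - 2 = -5)
k(Y) = -3 (k(Y) = -(-5 + 2)*(-1*2)/2 = -(-3)*(-2)/2 = -½*6 = -3)
(1 - 6)²*L(-5) + k(z(0)) = (1 - 6)²*3 - 3 = (-5)²*3 - 3 = 25*3 - 3 = 75 - 3 = 72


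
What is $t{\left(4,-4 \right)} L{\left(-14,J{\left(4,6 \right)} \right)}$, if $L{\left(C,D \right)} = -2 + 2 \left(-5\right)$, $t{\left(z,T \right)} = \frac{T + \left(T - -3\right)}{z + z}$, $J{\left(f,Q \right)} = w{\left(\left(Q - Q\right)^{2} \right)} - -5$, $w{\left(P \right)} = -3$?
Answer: $\frac{15}{2} \approx 7.5$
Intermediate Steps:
$J{\left(f,Q \right)} = 2$ ($J{\left(f,Q \right)} = -3 - -5 = -3 + 5 = 2$)
$t{\left(z,T \right)} = \frac{3 + 2 T}{2 z}$ ($t{\left(z,T \right)} = \frac{T + \left(T + 3\right)}{2 z} = \left(T + \left(3 + T\right)\right) \frac{1}{2 z} = \left(3 + 2 T\right) \frac{1}{2 z} = \frac{3 + 2 T}{2 z}$)
$L{\left(C,D \right)} = -12$ ($L{\left(C,D \right)} = -2 - 10 = -12$)
$t{\left(4,-4 \right)} L{\left(-14,J{\left(4,6 \right)} \right)} = \frac{\frac{3}{2} - 4}{4} \left(-12\right) = \frac{1}{4} \left(- \frac{5}{2}\right) \left(-12\right) = \left(- \frac{5}{8}\right) \left(-12\right) = \frac{15}{2}$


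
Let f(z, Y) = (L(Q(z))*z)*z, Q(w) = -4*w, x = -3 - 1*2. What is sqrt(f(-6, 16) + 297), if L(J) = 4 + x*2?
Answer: 9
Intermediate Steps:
x = -5 (x = -3 - 2 = -5)
L(J) = -6 (L(J) = 4 - 5*2 = 4 - 10 = -6)
f(z, Y) = -6*z**2 (f(z, Y) = (-6*z)*z = -6*z**2)
sqrt(f(-6, 16) + 297) = sqrt(-6*(-6)**2 + 297) = sqrt(-6*36 + 297) = sqrt(-216 + 297) = sqrt(81) = 9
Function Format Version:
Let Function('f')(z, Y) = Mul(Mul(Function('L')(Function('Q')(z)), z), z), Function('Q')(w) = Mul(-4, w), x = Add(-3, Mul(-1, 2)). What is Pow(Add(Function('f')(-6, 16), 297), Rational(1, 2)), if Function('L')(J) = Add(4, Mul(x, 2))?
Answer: 9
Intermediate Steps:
x = -5 (x = Add(-3, -2) = -5)
Function('L')(J) = -6 (Function('L')(J) = Add(4, Mul(-5, 2)) = Add(4, -10) = -6)
Function('f')(z, Y) = Mul(-6, Pow(z, 2)) (Function('f')(z, Y) = Mul(Mul(-6, z), z) = Mul(-6, Pow(z, 2)))
Pow(Add(Function('f')(-6, 16), 297), Rational(1, 2)) = Pow(Add(Mul(-6, Pow(-6, 2)), 297), Rational(1, 2)) = Pow(Add(Mul(-6, 36), 297), Rational(1, 2)) = Pow(Add(-216, 297), Rational(1, 2)) = Pow(81, Rational(1, 2)) = 9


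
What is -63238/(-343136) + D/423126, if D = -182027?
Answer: -8925593671/36297440784 ≈ -0.24590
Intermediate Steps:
-63238/(-343136) + D/423126 = -63238/(-343136) - 182027/423126 = -63238*(-1/343136) - 182027*1/423126 = 31619/171568 - 182027/423126 = -8925593671/36297440784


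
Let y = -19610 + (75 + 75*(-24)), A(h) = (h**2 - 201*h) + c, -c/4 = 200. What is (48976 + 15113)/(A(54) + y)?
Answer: -64089/30073 ≈ -2.1311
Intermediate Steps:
c = -800 (c = -4*200 = -800)
A(h) = -800 + h**2 - 201*h (A(h) = (h**2 - 201*h) - 800 = -800 + h**2 - 201*h)
y = -21335 (y = -19610 + (75 - 1800) = -19610 - 1725 = -21335)
(48976 + 15113)/(A(54) + y) = (48976 + 15113)/((-800 + 54**2 - 201*54) - 21335) = 64089/((-800 + 2916 - 10854) - 21335) = 64089/(-8738 - 21335) = 64089/(-30073) = 64089*(-1/30073) = -64089/30073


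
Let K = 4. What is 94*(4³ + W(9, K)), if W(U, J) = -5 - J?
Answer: 5170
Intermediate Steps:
94*(4³ + W(9, K)) = 94*(4³ + (-5 - 1*4)) = 94*(64 + (-5 - 4)) = 94*(64 - 9) = 94*55 = 5170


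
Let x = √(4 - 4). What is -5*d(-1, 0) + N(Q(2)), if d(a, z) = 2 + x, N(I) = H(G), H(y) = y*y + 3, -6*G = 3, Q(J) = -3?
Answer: -27/4 ≈ -6.7500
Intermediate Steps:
x = 0 (x = √0 = 0)
G = -½ (G = -⅙*3 = -½ ≈ -0.50000)
H(y) = 3 + y² (H(y) = y² + 3 = 3 + y²)
N(I) = 13/4 (N(I) = 3 + (-½)² = 3 + ¼ = 13/4)
d(a, z) = 2 (d(a, z) = 2 + 0 = 2)
-5*d(-1, 0) + N(Q(2)) = -5*2 + 13/4 = -10 + 13/4 = -27/4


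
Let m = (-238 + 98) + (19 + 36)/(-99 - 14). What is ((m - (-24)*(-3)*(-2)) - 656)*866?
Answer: -63851046/113 ≈ -5.6505e+5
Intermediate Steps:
m = -15875/113 (m = -140 + 55/(-113) = -140 + 55*(-1/113) = -140 - 55/113 = -15875/113 ≈ -140.49)
((m - (-24)*(-3)*(-2)) - 656)*866 = ((-15875/113 - (-24)*(-3)*(-2)) - 656)*866 = ((-15875/113 - 6*12*(-2)) - 656)*866 = ((-15875/113 - 72*(-2)) - 656)*866 = ((-15875/113 + 144) - 656)*866 = (397/113 - 656)*866 = -73731/113*866 = -63851046/113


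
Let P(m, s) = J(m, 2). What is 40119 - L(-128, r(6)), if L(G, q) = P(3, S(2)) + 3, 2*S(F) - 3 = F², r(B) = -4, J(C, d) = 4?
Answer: 40112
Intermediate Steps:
S(F) = 3/2 + F²/2
P(m, s) = 4
L(G, q) = 7 (L(G, q) = 4 + 3 = 7)
40119 - L(-128, r(6)) = 40119 - 1*7 = 40119 - 7 = 40112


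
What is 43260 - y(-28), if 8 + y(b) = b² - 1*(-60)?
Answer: 42424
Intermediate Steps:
y(b) = 52 + b² (y(b) = -8 + (b² - 1*(-60)) = -8 + (b² + 60) = -8 + (60 + b²) = 52 + b²)
43260 - y(-28) = 43260 - (52 + (-28)²) = 43260 - (52 + 784) = 43260 - 1*836 = 43260 - 836 = 42424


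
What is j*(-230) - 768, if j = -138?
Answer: 30972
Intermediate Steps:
j*(-230) - 768 = -138*(-230) - 768 = 31740 - 768 = 30972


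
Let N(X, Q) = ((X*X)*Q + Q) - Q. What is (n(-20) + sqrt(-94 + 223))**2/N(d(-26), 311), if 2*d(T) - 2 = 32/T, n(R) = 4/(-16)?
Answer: 69797/24880 - 169*sqrt(129)/15550 ≈ 2.6819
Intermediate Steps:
n(R) = -1/4 (n(R) = 4*(-1/16) = -1/4)
d(T) = 1 + 16/T (d(T) = 1 + (32/T)/2 = 1 + 16/T)
N(X, Q) = Q*X**2 (N(X, Q) = (X**2*Q + Q) - Q = (Q*X**2 + Q) - Q = (Q + Q*X**2) - Q = Q*X**2)
(n(-20) + sqrt(-94 + 223))**2/N(d(-26), 311) = (-1/4 + sqrt(-94 + 223))**2/((311*((16 - 26)/(-26))**2)) = (-1/4 + sqrt(129))**2/((311*(-1/26*(-10))**2)) = (-1/4 + sqrt(129))**2/((311*(5/13)**2)) = (-1/4 + sqrt(129))**2/((311*(25/169))) = (-1/4 + sqrt(129))**2/(7775/169) = (-1/4 + sqrt(129))**2*(169/7775) = 169*(-1/4 + sqrt(129))**2/7775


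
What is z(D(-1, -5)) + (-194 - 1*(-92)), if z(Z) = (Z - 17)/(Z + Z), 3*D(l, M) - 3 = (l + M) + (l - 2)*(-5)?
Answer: -829/8 ≈ -103.63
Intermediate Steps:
D(l, M) = 13/3 - 4*l/3 + M/3 (D(l, M) = 1 + ((l + M) + (l - 2)*(-5))/3 = 1 + ((M + l) + (-2 + l)*(-5))/3 = 1 + ((M + l) + (10 - 5*l))/3 = 1 + (10 + M - 4*l)/3 = 1 + (10/3 - 4*l/3 + M/3) = 13/3 - 4*l/3 + M/3)
z(Z) = (-17 + Z)/(2*Z) (z(Z) = (-17 + Z)/((2*Z)) = (-17 + Z)*(1/(2*Z)) = (-17 + Z)/(2*Z))
z(D(-1, -5)) + (-194 - 1*(-92)) = (-17 + (13/3 - 4/3*(-1) + (⅓)*(-5)))/(2*(13/3 - 4/3*(-1) + (⅓)*(-5))) + (-194 - 1*(-92)) = (-17 + (13/3 + 4/3 - 5/3))/(2*(13/3 + 4/3 - 5/3)) + (-194 + 92) = (½)*(-17 + 4)/4 - 102 = (½)*(¼)*(-13) - 102 = -13/8 - 102 = -829/8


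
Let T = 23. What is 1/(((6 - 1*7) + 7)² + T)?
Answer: 1/59 ≈ 0.016949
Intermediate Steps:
1/(((6 - 1*7) + 7)² + T) = 1/(((6 - 1*7) + 7)² + 23) = 1/(((6 - 7) + 7)² + 23) = 1/((-1 + 7)² + 23) = 1/(6² + 23) = 1/(36 + 23) = 1/59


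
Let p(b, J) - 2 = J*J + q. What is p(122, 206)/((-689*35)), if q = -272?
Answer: -42166/24115 ≈ -1.7485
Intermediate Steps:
p(b, J) = -270 + J² (p(b, J) = 2 + (J*J - 272) = 2 + (J² - 272) = 2 + (-272 + J²) = -270 + J²)
p(122, 206)/((-689*35)) = (-270 + 206²)/((-689*35)) = (-270 + 42436)/(-24115) = 42166*(-1/24115) = -42166/24115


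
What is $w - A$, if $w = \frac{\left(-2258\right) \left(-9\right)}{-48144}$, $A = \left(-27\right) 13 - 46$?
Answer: $\frac{3182141}{8024} \approx 396.58$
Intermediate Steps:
$A = -397$ ($A = -351 - 46 = -397$)
$w = - \frac{3387}{8024}$ ($w = 20322 \left(- \frac{1}{48144}\right) = - \frac{3387}{8024} \approx -0.42211$)
$w - A = - \frac{3387}{8024} - -397 = - \frac{3387}{8024} + 397 = \frac{3182141}{8024}$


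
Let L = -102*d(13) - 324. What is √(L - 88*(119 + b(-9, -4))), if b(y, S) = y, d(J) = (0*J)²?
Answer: 2*I*√2501 ≈ 100.02*I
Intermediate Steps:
d(J) = 0 (d(J) = 0² = 0)
L = -324 (L = -102*0 - 324 = 0 - 324 = -324)
√(L - 88*(119 + b(-9, -4))) = √(-324 - 88*(119 - 9)) = √(-324 - 88*110) = √(-324 - 9680) = √(-10004) = 2*I*√2501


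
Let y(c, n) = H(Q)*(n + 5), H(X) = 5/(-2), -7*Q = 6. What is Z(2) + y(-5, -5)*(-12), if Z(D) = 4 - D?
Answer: 2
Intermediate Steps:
Q = -6/7 (Q = -1/7*6 = -6/7 ≈ -0.85714)
H(X) = -5/2 (H(X) = 5*(-1/2) = -5/2)
y(c, n) = -25/2 - 5*n/2 (y(c, n) = -5*(n + 5)/2 = -5*(5 + n)/2 = -25/2 - 5*n/2)
Z(2) + y(-5, -5)*(-12) = (4 - 1*2) + (-25/2 - 5/2*(-5))*(-12) = (4 - 2) + (-25/2 + 25/2)*(-12) = 2 + 0*(-12) = 2 + 0 = 2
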